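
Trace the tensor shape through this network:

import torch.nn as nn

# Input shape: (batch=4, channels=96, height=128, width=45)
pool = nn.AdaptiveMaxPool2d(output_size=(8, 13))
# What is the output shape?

Input shape: (4, 96, 128, 45)
Output shape: (4, 96, 8, 13)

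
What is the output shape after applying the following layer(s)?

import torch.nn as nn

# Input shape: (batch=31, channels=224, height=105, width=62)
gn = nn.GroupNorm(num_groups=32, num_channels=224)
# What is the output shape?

Input shape: (31, 224, 105, 62)
Output shape: (31, 224, 105, 62)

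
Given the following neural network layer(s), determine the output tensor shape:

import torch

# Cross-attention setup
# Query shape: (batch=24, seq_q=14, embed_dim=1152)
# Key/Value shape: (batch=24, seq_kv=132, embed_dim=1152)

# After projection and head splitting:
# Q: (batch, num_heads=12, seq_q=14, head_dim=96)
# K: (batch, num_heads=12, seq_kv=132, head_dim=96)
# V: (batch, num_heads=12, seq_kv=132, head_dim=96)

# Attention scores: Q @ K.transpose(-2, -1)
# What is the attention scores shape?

Input shape: (24, 14, 1152)
Output shape: (24, 12, 14, 132)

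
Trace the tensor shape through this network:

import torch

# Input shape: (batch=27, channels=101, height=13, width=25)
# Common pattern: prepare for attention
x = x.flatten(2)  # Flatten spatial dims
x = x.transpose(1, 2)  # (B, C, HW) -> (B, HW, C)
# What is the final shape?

Input shape: (27, 101, 13, 25)
  -> after flatten(2): (27, 101, 325)
Output shape: (27, 325, 101)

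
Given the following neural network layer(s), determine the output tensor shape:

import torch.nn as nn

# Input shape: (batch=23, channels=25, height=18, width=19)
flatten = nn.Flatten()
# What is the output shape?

Input shape: (23, 25, 18, 19)
Output shape: (23, 8550)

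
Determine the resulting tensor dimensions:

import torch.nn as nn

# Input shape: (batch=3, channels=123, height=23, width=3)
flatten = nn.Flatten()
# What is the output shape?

Input shape: (3, 123, 23, 3)
Output shape: (3, 8487)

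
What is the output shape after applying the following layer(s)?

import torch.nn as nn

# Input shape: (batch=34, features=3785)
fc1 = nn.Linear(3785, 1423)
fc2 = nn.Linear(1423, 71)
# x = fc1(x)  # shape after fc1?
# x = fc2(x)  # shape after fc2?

Input shape: (34, 3785)
  -> after fc1: (34, 1423)
Output shape: (34, 71)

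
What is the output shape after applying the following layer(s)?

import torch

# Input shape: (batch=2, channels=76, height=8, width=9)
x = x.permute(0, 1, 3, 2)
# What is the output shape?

Input shape: (2, 76, 8, 9)
Output shape: (2, 76, 9, 8)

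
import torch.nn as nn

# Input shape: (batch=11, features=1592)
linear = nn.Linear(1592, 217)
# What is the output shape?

Input shape: (11, 1592)
Output shape: (11, 217)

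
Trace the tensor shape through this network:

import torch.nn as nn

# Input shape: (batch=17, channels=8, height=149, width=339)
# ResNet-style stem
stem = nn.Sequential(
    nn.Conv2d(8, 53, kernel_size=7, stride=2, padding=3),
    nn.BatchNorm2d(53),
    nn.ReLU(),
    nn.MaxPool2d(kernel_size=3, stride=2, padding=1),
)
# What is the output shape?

Input shape: (17, 8, 149, 339)
  -> after Conv2d 7x7 stride=2: (17, 53, 75, 170)
Output shape: (17, 53, 38, 85)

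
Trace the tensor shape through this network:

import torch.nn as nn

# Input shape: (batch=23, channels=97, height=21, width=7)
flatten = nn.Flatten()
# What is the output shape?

Input shape: (23, 97, 21, 7)
Output shape: (23, 14259)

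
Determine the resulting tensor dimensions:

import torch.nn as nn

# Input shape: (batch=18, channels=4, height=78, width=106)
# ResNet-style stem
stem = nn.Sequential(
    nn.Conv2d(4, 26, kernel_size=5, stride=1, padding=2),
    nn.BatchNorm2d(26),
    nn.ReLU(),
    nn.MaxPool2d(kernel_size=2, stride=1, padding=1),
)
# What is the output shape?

Input shape: (18, 4, 78, 106)
  -> after Conv2d 5x5 stride=1: (18, 26, 78, 106)
Output shape: (18, 26, 79, 107)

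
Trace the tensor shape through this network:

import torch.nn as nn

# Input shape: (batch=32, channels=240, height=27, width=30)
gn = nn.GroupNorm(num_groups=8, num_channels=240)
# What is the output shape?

Input shape: (32, 240, 27, 30)
Output shape: (32, 240, 27, 30)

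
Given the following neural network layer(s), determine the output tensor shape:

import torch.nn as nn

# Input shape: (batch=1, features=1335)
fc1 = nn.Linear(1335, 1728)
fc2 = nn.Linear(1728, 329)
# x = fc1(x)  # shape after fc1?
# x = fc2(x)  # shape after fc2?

Input shape: (1, 1335)
  -> after fc1: (1, 1728)
Output shape: (1, 329)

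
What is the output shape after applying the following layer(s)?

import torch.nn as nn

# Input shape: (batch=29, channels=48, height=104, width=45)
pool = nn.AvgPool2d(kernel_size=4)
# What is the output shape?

Input shape: (29, 48, 104, 45)
Output shape: (29, 48, 26, 11)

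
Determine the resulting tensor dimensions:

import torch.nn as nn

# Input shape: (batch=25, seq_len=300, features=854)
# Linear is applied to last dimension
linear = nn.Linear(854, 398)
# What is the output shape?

Input shape: (25, 300, 854)
Output shape: (25, 300, 398)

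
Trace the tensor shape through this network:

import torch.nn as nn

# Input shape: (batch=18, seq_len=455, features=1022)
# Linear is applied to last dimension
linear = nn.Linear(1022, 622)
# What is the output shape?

Input shape: (18, 455, 1022)
Output shape: (18, 455, 622)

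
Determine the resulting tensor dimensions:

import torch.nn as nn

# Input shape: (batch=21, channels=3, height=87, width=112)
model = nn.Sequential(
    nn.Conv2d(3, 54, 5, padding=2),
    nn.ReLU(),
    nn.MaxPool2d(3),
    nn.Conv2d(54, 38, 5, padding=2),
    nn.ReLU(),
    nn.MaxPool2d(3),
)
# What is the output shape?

Input shape: (21, 3, 87, 112)
  -> after first Conv2d: (21, 54, 87, 112)
  -> after first MaxPool2d: (21, 54, 29, 37)
  -> after second Conv2d: (21, 38, 29, 37)
Output shape: (21, 38, 9, 12)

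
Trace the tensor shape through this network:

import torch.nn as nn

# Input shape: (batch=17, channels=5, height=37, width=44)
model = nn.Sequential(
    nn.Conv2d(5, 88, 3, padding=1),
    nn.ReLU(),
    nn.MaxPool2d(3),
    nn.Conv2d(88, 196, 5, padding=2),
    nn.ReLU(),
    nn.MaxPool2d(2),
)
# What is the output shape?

Input shape: (17, 5, 37, 44)
  -> after first Conv2d: (17, 88, 37, 44)
  -> after first MaxPool2d: (17, 88, 12, 14)
  -> after second Conv2d: (17, 196, 12, 14)
Output shape: (17, 196, 6, 7)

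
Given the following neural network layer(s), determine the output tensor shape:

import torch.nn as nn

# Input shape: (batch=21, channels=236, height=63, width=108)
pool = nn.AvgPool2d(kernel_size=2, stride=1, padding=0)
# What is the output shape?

Input shape: (21, 236, 63, 108)
Output shape: (21, 236, 62, 107)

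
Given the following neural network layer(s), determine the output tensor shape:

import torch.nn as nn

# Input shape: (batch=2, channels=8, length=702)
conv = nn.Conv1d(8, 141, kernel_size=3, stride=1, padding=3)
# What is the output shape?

Input shape: (2, 8, 702)
Output shape: (2, 141, 706)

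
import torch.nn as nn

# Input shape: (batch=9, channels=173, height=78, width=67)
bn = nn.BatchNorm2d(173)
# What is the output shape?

Input shape: (9, 173, 78, 67)
Output shape: (9, 173, 78, 67)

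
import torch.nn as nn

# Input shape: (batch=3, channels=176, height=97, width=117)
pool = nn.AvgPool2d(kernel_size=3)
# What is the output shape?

Input shape: (3, 176, 97, 117)
Output shape: (3, 176, 32, 39)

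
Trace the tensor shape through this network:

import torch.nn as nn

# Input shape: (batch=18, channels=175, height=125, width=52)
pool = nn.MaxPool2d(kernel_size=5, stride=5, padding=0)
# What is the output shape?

Input shape: (18, 175, 125, 52)
Output shape: (18, 175, 25, 10)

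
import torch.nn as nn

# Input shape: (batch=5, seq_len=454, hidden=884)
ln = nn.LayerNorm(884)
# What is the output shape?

Input shape: (5, 454, 884)
Output shape: (5, 454, 884)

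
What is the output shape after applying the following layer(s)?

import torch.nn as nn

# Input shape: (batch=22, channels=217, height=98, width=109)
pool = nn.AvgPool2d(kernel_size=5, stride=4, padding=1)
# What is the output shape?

Input shape: (22, 217, 98, 109)
Output shape: (22, 217, 24, 27)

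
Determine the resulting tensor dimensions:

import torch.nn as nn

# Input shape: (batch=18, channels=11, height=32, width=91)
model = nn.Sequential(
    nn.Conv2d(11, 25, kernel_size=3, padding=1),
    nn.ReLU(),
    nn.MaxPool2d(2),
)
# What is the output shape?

Input shape: (18, 11, 32, 91)
  -> after Conv2d: (18, 25, 32, 91)
  -> after ReLU: (18, 25, 32, 91)
Output shape: (18, 25, 16, 45)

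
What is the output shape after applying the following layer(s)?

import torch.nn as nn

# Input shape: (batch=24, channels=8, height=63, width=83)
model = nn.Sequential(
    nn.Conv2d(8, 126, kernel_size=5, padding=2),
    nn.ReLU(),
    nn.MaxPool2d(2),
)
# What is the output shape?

Input shape: (24, 8, 63, 83)
  -> after Conv2d: (24, 126, 63, 83)
  -> after ReLU: (24, 126, 63, 83)
Output shape: (24, 126, 31, 41)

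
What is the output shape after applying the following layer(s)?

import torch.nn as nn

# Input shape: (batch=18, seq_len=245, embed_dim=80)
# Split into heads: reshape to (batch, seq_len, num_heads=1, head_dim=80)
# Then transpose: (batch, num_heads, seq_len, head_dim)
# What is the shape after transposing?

Input shape: (18, 245, 80)
  -> after reshape: (18, 245, 1, 80)
Output shape: (18, 1, 245, 80)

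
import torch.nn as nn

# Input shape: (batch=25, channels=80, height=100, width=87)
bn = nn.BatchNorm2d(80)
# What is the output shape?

Input shape: (25, 80, 100, 87)
Output shape: (25, 80, 100, 87)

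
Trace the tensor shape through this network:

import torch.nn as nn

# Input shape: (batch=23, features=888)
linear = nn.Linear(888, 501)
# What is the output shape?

Input shape: (23, 888)
Output shape: (23, 501)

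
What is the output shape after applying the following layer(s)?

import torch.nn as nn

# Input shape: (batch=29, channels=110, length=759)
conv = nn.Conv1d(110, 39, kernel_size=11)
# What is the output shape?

Input shape: (29, 110, 759)
Output shape: (29, 39, 749)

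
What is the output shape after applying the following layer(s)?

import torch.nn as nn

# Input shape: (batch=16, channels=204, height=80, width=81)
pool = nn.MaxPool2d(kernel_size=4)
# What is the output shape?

Input shape: (16, 204, 80, 81)
Output shape: (16, 204, 20, 20)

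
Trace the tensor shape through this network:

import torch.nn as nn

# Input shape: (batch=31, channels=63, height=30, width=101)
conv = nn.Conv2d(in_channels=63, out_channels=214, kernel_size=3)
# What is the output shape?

Input shape: (31, 63, 30, 101)
Output shape: (31, 214, 28, 99)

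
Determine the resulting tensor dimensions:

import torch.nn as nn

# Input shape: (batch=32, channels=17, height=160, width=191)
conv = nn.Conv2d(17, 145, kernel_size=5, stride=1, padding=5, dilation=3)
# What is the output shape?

Input shape: (32, 17, 160, 191)
Output shape: (32, 145, 158, 189)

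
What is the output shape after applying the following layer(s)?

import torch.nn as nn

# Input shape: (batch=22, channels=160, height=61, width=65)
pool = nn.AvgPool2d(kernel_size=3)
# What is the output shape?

Input shape: (22, 160, 61, 65)
Output shape: (22, 160, 20, 21)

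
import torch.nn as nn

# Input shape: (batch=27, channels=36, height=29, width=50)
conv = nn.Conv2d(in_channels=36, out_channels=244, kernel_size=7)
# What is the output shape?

Input shape: (27, 36, 29, 50)
Output shape: (27, 244, 23, 44)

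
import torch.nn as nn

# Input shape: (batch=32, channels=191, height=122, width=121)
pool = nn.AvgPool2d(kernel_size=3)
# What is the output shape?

Input shape: (32, 191, 122, 121)
Output shape: (32, 191, 40, 40)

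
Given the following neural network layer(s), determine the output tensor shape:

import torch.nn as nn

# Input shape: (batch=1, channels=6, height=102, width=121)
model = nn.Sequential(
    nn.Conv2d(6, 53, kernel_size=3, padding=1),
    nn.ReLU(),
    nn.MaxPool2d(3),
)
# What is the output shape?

Input shape: (1, 6, 102, 121)
  -> after Conv2d: (1, 53, 102, 121)
  -> after ReLU: (1, 53, 102, 121)
Output shape: (1, 53, 34, 40)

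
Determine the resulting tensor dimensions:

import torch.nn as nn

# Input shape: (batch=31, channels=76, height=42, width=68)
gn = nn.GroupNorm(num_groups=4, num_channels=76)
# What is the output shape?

Input shape: (31, 76, 42, 68)
Output shape: (31, 76, 42, 68)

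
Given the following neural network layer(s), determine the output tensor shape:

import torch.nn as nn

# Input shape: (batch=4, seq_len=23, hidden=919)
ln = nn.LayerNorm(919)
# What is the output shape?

Input shape: (4, 23, 919)
Output shape: (4, 23, 919)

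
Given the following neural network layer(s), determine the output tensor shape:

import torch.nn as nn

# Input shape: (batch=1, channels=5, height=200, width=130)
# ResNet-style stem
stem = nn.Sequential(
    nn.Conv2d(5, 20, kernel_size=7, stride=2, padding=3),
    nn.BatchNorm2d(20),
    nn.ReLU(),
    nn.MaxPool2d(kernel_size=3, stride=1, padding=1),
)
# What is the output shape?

Input shape: (1, 5, 200, 130)
  -> after Conv2d 7x7 stride=2: (1, 20, 100, 65)
Output shape: (1, 20, 100, 65)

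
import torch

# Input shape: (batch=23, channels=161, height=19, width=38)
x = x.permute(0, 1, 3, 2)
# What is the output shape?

Input shape: (23, 161, 19, 38)
Output shape: (23, 161, 38, 19)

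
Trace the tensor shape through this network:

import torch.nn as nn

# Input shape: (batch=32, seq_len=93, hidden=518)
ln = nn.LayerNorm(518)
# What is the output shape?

Input shape: (32, 93, 518)
Output shape: (32, 93, 518)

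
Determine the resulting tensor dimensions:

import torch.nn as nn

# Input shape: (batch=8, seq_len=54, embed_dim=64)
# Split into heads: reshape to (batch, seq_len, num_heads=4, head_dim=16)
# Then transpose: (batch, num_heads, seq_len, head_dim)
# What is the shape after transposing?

Input shape: (8, 54, 64)
  -> after reshape: (8, 54, 4, 16)
Output shape: (8, 4, 54, 16)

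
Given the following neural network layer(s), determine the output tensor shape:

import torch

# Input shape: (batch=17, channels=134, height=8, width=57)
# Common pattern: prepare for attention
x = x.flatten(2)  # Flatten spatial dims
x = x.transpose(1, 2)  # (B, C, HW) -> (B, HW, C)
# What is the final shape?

Input shape: (17, 134, 8, 57)
  -> after flatten(2): (17, 134, 456)
Output shape: (17, 456, 134)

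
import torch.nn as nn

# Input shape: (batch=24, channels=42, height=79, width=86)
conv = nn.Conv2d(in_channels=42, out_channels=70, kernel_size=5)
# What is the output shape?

Input shape: (24, 42, 79, 86)
Output shape: (24, 70, 75, 82)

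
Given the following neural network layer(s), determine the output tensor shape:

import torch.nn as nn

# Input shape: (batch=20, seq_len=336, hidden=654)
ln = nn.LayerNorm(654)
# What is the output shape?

Input shape: (20, 336, 654)
Output shape: (20, 336, 654)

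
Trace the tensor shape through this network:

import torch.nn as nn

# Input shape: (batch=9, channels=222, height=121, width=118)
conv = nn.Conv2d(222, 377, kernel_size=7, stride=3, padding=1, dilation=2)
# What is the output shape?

Input shape: (9, 222, 121, 118)
Output shape: (9, 377, 37, 36)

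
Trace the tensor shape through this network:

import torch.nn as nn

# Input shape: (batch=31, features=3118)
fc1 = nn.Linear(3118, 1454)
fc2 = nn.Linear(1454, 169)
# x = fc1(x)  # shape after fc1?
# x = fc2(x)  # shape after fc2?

Input shape: (31, 3118)
  -> after fc1: (31, 1454)
Output shape: (31, 169)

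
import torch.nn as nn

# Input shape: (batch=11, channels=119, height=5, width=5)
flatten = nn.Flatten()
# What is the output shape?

Input shape: (11, 119, 5, 5)
Output shape: (11, 2975)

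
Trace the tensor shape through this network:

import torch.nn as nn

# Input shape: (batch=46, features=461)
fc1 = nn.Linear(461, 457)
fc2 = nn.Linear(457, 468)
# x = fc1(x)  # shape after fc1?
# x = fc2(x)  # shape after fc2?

Input shape: (46, 461)
  -> after fc1: (46, 457)
Output shape: (46, 468)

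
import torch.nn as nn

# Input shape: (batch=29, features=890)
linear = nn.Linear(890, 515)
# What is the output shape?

Input shape: (29, 890)
Output shape: (29, 515)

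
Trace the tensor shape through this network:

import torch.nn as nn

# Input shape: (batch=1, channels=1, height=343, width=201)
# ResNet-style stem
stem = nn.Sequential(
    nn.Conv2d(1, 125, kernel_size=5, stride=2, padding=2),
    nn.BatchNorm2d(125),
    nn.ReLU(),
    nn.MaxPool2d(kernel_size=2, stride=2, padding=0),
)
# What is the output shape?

Input shape: (1, 1, 343, 201)
  -> after Conv2d 5x5 stride=2: (1, 125, 172, 101)
Output shape: (1, 125, 86, 50)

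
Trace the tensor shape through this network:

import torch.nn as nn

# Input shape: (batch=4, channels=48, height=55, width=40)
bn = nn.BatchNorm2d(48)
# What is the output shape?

Input shape: (4, 48, 55, 40)
Output shape: (4, 48, 55, 40)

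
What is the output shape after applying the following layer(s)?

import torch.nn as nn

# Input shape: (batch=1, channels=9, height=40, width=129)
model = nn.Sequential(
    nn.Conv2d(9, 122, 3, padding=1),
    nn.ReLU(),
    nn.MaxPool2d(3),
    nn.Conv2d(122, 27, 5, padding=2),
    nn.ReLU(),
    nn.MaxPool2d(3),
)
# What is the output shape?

Input shape: (1, 9, 40, 129)
  -> after first Conv2d: (1, 122, 40, 129)
  -> after first MaxPool2d: (1, 122, 13, 43)
  -> after second Conv2d: (1, 27, 13, 43)
Output shape: (1, 27, 4, 14)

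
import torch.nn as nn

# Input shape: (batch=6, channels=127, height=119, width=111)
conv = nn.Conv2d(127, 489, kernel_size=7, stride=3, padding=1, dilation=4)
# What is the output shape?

Input shape: (6, 127, 119, 111)
Output shape: (6, 489, 33, 30)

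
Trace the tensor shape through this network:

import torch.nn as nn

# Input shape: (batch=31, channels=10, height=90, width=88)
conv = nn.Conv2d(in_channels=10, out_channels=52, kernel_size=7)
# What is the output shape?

Input shape: (31, 10, 90, 88)
Output shape: (31, 52, 84, 82)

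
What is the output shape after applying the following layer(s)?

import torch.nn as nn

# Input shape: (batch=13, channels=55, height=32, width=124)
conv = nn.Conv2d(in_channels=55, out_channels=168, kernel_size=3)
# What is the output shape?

Input shape: (13, 55, 32, 124)
Output shape: (13, 168, 30, 122)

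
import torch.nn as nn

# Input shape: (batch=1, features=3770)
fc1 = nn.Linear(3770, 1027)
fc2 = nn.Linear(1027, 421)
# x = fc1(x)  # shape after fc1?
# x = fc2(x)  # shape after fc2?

Input shape: (1, 3770)
  -> after fc1: (1, 1027)
Output shape: (1, 421)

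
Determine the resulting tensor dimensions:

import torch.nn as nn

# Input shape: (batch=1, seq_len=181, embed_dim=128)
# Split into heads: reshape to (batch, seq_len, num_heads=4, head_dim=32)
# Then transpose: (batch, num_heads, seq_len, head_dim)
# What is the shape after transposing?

Input shape: (1, 181, 128)
  -> after reshape: (1, 181, 4, 32)
Output shape: (1, 4, 181, 32)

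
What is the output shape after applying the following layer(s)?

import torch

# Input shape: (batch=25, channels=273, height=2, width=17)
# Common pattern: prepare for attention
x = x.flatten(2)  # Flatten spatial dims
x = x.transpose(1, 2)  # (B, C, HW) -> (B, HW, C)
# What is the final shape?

Input shape: (25, 273, 2, 17)
  -> after flatten(2): (25, 273, 34)
Output shape: (25, 34, 273)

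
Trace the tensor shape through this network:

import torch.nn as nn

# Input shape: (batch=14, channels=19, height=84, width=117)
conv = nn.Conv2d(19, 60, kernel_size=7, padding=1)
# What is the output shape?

Input shape: (14, 19, 84, 117)
Output shape: (14, 60, 80, 113)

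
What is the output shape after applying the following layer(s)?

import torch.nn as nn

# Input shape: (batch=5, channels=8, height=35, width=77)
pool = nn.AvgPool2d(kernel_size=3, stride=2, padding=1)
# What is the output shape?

Input shape: (5, 8, 35, 77)
Output shape: (5, 8, 18, 39)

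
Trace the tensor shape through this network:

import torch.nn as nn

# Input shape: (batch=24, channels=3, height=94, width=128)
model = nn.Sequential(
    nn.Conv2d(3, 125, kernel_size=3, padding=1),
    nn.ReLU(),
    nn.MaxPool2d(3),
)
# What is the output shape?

Input shape: (24, 3, 94, 128)
  -> after Conv2d: (24, 125, 94, 128)
  -> after ReLU: (24, 125, 94, 128)
Output shape: (24, 125, 31, 42)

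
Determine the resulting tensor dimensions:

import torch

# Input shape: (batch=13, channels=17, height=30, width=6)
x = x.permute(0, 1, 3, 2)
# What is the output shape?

Input shape: (13, 17, 30, 6)
Output shape: (13, 17, 6, 30)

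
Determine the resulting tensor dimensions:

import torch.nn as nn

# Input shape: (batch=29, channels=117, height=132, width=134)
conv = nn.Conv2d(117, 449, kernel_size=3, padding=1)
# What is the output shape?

Input shape: (29, 117, 132, 134)
Output shape: (29, 449, 132, 134)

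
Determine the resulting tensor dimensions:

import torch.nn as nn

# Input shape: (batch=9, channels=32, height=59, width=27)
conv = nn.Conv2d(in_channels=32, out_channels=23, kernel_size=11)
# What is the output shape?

Input shape: (9, 32, 59, 27)
Output shape: (9, 23, 49, 17)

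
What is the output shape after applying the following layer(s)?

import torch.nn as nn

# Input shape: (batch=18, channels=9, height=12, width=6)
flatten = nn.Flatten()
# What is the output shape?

Input shape: (18, 9, 12, 6)
Output shape: (18, 648)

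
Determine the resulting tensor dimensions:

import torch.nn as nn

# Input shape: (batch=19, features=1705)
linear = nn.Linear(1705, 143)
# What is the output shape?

Input shape: (19, 1705)
Output shape: (19, 143)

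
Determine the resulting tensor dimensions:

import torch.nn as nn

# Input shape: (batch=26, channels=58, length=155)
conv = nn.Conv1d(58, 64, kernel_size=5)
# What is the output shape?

Input shape: (26, 58, 155)
Output shape: (26, 64, 151)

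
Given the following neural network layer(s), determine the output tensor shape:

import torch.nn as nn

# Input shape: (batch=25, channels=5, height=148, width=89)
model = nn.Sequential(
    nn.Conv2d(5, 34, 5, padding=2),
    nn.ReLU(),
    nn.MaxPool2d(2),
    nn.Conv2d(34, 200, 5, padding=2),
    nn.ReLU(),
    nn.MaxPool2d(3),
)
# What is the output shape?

Input shape: (25, 5, 148, 89)
  -> after first Conv2d: (25, 34, 148, 89)
  -> after first MaxPool2d: (25, 34, 74, 44)
  -> after second Conv2d: (25, 200, 74, 44)
Output shape: (25, 200, 24, 14)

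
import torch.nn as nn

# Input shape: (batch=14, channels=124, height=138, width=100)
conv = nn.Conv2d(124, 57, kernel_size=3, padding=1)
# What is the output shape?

Input shape: (14, 124, 138, 100)
Output shape: (14, 57, 138, 100)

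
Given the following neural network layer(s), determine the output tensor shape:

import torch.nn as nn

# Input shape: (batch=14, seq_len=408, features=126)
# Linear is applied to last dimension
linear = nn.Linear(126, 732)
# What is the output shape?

Input shape: (14, 408, 126)
Output shape: (14, 408, 732)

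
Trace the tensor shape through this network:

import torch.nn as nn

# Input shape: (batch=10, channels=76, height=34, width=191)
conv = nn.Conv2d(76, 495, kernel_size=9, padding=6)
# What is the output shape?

Input shape: (10, 76, 34, 191)
Output shape: (10, 495, 38, 195)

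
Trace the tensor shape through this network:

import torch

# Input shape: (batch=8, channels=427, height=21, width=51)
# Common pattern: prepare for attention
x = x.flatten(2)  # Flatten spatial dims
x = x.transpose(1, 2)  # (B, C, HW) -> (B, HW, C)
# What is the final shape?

Input shape: (8, 427, 21, 51)
  -> after flatten(2): (8, 427, 1071)
Output shape: (8, 1071, 427)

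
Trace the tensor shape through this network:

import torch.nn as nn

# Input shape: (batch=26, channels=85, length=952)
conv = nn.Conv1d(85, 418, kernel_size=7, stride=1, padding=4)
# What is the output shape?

Input shape: (26, 85, 952)
Output shape: (26, 418, 954)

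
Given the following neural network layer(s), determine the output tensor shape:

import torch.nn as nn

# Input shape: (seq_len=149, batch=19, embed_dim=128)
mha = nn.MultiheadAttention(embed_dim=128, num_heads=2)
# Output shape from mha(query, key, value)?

Input shape: (149, 19, 128)
Output shape: (149, 19, 128)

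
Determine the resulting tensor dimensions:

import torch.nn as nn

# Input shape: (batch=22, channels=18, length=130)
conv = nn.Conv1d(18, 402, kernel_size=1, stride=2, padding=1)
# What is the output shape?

Input shape: (22, 18, 130)
Output shape: (22, 402, 66)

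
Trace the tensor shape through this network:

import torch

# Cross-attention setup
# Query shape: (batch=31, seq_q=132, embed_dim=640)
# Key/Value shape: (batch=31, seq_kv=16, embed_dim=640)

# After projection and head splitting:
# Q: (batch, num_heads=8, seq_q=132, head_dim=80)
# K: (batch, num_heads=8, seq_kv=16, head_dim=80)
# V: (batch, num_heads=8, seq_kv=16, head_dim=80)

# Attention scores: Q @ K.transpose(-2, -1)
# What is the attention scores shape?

Input shape: (31, 132, 640)
Output shape: (31, 8, 132, 16)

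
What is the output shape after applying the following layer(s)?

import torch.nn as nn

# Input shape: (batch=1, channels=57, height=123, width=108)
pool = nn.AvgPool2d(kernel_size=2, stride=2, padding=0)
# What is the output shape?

Input shape: (1, 57, 123, 108)
Output shape: (1, 57, 61, 54)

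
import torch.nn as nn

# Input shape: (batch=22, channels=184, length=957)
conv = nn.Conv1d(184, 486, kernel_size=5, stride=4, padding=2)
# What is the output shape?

Input shape: (22, 184, 957)
Output shape: (22, 486, 240)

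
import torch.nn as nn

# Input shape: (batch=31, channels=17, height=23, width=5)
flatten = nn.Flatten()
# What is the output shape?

Input shape: (31, 17, 23, 5)
Output shape: (31, 1955)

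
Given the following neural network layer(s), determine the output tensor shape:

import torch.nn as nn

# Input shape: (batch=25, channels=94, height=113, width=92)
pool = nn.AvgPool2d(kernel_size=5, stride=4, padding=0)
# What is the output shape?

Input shape: (25, 94, 113, 92)
Output shape: (25, 94, 28, 22)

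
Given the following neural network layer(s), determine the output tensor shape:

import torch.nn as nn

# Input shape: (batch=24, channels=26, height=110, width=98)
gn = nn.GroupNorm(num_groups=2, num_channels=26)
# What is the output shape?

Input shape: (24, 26, 110, 98)
Output shape: (24, 26, 110, 98)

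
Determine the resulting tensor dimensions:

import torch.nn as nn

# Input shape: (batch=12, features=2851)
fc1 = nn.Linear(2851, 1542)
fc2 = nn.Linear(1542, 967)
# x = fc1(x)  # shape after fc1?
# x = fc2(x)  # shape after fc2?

Input shape: (12, 2851)
  -> after fc1: (12, 1542)
Output shape: (12, 967)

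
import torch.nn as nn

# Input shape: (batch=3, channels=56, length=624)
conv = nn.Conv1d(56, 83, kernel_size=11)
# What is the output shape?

Input shape: (3, 56, 624)
Output shape: (3, 83, 614)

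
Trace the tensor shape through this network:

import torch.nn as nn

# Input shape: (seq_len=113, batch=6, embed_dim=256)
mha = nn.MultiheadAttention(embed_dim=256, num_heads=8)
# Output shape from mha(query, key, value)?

Input shape: (113, 6, 256)
Output shape: (113, 6, 256)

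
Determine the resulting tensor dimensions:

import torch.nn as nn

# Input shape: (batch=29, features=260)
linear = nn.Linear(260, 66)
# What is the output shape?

Input shape: (29, 260)
Output shape: (29, 66)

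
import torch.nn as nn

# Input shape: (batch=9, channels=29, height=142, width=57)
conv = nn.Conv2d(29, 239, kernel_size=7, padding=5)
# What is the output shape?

Input shape: (9, 29, 142, 57)
Output shape: (9, 239, 146, 61)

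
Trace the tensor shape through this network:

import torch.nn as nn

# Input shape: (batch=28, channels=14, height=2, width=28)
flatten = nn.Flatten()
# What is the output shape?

Input shape: (28, 14, 2, 28)
Output shape: (28, 784)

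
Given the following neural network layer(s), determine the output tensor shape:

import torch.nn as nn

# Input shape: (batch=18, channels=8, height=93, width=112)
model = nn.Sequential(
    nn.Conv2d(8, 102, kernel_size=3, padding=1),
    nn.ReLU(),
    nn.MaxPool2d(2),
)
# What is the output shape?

Input shape: (18, 8, 93, 112)
  -> after Conv2d: (18, 102, 93, 112)
  -> after ReLU: (18, 102, 93, 112)
Output shape: (18, 102, 46, 56)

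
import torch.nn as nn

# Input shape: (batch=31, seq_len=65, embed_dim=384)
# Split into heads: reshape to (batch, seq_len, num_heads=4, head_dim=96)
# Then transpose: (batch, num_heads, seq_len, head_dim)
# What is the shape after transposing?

Input shape: (31, 65, 384)
  -> after reshape: (31, 65, 4, 96)
Output shape: (31, 4, 65, 96)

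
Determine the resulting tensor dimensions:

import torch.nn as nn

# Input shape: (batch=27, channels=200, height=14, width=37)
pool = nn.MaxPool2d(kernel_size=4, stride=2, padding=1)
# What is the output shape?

Input shape: (27, 200, 14, 37)
Output shape: (27, 200, 7, 18)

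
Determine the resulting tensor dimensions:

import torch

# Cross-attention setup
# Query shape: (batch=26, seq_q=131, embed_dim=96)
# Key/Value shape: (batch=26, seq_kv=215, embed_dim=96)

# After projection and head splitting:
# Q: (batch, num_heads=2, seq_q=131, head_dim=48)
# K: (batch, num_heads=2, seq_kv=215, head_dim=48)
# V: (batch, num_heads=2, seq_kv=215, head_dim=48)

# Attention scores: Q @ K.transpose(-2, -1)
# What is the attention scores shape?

Input shape: (26, 131, 96)
Output shape: (26, 2, 131, 215)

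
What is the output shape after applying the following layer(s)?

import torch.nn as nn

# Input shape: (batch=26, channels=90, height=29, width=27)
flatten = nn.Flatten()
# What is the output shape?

Input shape: (26, 90, 29, 27)
Output shape: (26, 70470)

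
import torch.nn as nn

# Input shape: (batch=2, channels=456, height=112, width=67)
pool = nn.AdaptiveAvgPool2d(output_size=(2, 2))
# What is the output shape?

Input shape: (2, 456, 112, 67)
Output shape: (2, 456, 2, 2)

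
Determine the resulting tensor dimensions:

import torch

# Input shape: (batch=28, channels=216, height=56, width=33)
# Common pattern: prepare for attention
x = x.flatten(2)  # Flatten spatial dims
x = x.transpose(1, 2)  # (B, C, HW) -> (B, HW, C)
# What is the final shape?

Input shape: (28, 216, 56, 33)
  -> after flatten(2): (28, 216, 1848)
Output shape: (28, 1848, 216)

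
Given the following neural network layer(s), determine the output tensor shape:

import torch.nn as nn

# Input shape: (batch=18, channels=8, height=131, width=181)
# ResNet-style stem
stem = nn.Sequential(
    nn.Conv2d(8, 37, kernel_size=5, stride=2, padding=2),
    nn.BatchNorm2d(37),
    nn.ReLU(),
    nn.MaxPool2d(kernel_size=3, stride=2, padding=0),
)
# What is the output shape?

Input shape: (18, 8, 131, 181)
  -> after Conv2d 5x5 stride=2: (18, 37, 66, 91)
Output shape: (18, 37, 32, 45)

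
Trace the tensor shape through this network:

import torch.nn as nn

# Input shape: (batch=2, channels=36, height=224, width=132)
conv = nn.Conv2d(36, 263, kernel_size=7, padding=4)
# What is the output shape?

Input shape: (2, 36, 224, 132)
Output shape: (2, 263, 226, 134)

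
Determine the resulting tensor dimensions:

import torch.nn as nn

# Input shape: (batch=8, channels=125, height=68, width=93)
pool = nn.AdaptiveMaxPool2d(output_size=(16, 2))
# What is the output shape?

Input shape: (8, 125, 68, 93)
Output shape: (8, 125, 16, 2)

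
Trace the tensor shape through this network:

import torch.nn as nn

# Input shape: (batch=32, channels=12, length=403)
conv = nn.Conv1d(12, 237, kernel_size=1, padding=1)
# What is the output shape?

Input shape: (32, 12, 403)
Output shape: (32, 237, 405)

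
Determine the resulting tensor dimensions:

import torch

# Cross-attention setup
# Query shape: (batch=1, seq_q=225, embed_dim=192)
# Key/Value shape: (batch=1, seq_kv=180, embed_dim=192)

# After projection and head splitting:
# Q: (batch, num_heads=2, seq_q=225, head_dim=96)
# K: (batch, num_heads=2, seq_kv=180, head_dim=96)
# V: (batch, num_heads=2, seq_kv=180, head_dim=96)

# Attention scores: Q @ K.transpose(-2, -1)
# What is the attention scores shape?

Input shape: (1, 225, 192)
Output shape: (1, 2, 225, 180)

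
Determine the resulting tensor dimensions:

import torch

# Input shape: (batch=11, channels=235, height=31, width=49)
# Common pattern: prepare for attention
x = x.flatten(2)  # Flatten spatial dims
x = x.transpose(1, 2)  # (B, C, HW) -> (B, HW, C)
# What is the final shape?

Input shape: (11, 235, 31, 49)
  -> after flatten(2): (11, 235, 1519)
Output shape: (11, 1519, 235)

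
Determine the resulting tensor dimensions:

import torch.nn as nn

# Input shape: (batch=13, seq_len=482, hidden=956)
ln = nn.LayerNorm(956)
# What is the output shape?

Input shape: (13, 482, 956)
Output shape: (13, 482, 956)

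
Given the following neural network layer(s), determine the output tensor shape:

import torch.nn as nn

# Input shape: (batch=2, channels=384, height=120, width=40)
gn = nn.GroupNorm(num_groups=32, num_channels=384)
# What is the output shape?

Input shape: (2, 384, 120, 40)
Output shape: (2, 384, 120, 40)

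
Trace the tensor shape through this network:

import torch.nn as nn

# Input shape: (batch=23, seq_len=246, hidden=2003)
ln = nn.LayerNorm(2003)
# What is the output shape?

Input shape: (23, 246, 2003)
Output shape: (23, 246, 2003)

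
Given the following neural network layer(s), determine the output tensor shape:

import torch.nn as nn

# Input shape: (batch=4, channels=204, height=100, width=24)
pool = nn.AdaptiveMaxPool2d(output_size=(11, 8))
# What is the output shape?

Input shape: (4, 204, 100, 24)
Output shape: (4, 204, 11, 8)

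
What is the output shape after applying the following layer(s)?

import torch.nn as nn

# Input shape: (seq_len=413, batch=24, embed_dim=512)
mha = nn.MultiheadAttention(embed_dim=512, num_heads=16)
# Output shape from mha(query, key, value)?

Input shape: (413, 24, 512)
Output shape: (413, 24, 512)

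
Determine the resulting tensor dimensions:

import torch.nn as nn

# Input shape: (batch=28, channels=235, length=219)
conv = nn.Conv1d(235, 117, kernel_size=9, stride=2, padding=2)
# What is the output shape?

Input shape: (28, 235, 219)
Output shape: (28, 117, 108)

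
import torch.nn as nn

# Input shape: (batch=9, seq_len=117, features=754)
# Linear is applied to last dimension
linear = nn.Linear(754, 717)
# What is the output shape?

Input shape: (9, 117, 754)
Output shape: (9, 117, 717)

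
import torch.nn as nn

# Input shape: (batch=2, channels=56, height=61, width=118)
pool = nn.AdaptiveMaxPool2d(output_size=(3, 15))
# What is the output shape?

Input shape: (2, 56, 61, 118)
Output shape: (2, 56, 3, 15)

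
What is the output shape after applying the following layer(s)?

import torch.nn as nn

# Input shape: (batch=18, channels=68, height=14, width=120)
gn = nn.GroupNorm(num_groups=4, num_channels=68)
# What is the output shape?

Input shape: (18, 68, 14, 120)
Output shape: (18, 68, 14, 120)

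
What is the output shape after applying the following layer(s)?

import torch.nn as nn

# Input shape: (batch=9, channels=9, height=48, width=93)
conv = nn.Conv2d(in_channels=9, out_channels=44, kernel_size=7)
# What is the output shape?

Input shape: (9, 9, 48, 93)
Output shape: (9, 44, 42, 87)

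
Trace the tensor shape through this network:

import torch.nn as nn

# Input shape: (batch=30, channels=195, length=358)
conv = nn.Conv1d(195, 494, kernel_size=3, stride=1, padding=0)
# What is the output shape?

Input shape: (30, 195, 358)
Output shape: (30, 494, 356)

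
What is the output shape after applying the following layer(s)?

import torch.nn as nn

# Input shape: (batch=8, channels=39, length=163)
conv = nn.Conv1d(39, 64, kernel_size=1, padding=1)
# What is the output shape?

Input shape: (8, 39, 163)
Output shape: (8, 64, 165)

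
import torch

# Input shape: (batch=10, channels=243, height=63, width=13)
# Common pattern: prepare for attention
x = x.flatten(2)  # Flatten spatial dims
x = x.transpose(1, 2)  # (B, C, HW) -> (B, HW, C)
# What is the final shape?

Input shape: (10, 243, 63, 13)
  -> after flatten(2): (10, 243, 819)
Output shape: (10, 819, 243)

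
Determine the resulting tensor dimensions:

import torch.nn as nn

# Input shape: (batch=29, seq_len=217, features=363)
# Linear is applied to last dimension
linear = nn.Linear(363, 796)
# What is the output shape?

Input shape: (29, 217, 363)
Output shape: (29, 217, 796)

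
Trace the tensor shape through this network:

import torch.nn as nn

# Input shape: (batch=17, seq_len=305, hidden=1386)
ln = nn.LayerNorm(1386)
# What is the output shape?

Input shape: (17, 305, 1386)
Output shape: (17, 305, 1386)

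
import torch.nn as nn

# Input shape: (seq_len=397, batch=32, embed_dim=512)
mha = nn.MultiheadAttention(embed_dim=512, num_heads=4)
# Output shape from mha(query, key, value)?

Input shape: (397, 32, 512)
Output shape: (397, 32, 512)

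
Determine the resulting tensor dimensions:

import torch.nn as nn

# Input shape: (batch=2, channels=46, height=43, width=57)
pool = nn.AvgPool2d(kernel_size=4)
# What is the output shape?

Input shape: (2, 46, 43, 57)
Output shape: (2, 46, 10, 14)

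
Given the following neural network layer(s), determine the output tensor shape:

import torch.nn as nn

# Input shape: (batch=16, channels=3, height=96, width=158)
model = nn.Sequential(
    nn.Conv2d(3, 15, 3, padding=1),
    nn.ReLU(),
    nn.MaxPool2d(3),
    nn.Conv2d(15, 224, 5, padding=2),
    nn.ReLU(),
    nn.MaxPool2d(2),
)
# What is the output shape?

Input shape: (16, 3, 96, 158)
  -> after first Conv2d: (16, 15, 96, 158)
  -> after first MaxPool2d: (16, 15, 32, 52)
  -> after second Conv2d: (16, 224, 32, 52)
Output shape: (16, 224, 16, 26)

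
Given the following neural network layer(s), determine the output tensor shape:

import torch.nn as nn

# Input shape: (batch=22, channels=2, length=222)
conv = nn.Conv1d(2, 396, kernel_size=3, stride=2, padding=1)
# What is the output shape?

Input shape: (22, 2, 222)
Output shape: (22, 396, 111)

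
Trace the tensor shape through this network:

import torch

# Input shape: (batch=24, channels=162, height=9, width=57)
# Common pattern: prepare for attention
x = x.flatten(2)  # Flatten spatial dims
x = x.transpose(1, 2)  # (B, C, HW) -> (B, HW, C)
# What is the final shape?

Input shape: (24, 162, 9, 57)
  -> after flatten(2): (24, 162, 513)
Output shape: (24, 513, 162)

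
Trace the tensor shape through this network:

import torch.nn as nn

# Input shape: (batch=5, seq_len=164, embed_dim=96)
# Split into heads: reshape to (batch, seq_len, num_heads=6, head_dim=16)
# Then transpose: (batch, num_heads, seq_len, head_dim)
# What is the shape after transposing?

Input shape: (5, 164, 96)
  -> after reshape: (5, 164, 6, 16)
Output shape: (5, 6, 164, 16)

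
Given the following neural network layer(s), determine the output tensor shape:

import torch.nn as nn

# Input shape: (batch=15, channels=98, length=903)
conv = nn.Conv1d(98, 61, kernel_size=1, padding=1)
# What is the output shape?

Input shape: (15, 98, 903)
Output shape: (15, 61, 905)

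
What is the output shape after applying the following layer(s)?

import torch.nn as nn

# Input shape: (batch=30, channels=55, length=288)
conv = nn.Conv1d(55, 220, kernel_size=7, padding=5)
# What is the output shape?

Input shape: (30, 55, 288)
Output shape: (30, 220, 292)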